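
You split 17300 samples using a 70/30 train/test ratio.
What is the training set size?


Test set = 17300 * 30% = 5190. Training set = 17300 - 5190 = 12110.

12110


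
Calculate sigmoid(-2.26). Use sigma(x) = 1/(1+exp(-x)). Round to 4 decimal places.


sigma(-2.26) = 1/(1+e^(2.26)) = 1/(1+9.583089) = 1/10.583089 = 0.0945.

0.0945


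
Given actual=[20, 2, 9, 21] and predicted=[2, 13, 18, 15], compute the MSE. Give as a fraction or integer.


MSE = (1/4) * ((20-2)^2=324 + (2-13)^2=121 + (9-18)^2=81 + (21-15)^2=36). Sum = 562. MSE = 281/2.

281/2


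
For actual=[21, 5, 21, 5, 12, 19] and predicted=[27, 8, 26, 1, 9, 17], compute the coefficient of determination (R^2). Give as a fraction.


Mean(y) = 83/6. SS_res = 99. SS_tot = 1733/6. R^2 = 1 - 99/(1733/6) = 1139/1733.

1139/1733


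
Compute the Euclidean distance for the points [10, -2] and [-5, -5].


d = sqrt(sum of squared differences). (10--5)^2=225, (-2--5)^2=9. Sum = 234.

sqrt(234)


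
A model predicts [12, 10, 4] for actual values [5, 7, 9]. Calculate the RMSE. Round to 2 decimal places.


MSE = 27.6667. RMSE = sqrt(27.6667) = 5.26.

5.26


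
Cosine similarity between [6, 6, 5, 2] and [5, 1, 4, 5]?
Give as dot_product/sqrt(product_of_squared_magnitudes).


dot = 66. |a|^2 = 101, |b|^2 = 67. cos = 66/sqrt(6767).

66/sqrt(6767)


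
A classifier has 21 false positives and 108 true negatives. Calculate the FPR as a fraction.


FPR = FP / (FP + TN) = 21 / 129 = 7/43.

7/43


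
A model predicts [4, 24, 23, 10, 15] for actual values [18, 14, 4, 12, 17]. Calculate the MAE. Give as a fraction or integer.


MAE = (1/5) * (|18-4|=14 + |14-24|=10 + |4-23|=19 + |12-10|=2 + |17-15|=2). Sum = 47. MAE = 47/5.

47/5


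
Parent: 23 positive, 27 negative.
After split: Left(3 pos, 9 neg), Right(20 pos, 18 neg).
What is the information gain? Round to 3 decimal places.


H(parent) = 0.9954. H(left) = 0.8113, H(right) = 0.9980. Weighted = (12/50)*0.8113 + (38/50)*0.9980 = 0.9532. IG = 0.9954 - 0.9532 = 0.0422, which rounds to 0.042.

0.042


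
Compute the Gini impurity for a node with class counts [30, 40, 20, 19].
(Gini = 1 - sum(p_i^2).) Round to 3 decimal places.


Total = 109. Proportions: 30/109, 40/109, 20/109, 19/109. sum(p_i^2) = 0.2745. Gini = 1 - 0.2745 = 0.7255, which rounds to 0.726.

0.726


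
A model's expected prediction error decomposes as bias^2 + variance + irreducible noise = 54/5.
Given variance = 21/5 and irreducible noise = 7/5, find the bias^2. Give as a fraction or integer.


Total error = bias^2 + variance + irreducible noise. So bias^2 = 54/5 - 21/5 - 7/5 = 26/5.

26/5


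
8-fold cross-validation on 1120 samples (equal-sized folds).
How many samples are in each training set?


Each validation fold has 1120/8 = 140 samples. Training set = 1120 - 140 = 980.

980


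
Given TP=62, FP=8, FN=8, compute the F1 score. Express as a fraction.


Precision = 62/70 = 31/35. Recall = 62/70 = 31/35. F1 = 2*P*R/(P+R) = 31/35.

31/35


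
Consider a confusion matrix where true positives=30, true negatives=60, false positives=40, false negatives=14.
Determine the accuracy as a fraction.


Accuracy = (TP + TN) / (TP + TN + FP + FN) = (30 + 60) / 144 = 5/8.

5/8


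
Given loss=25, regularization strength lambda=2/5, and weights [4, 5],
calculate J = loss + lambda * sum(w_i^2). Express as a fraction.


L2 sq norm = sum(w^2) = 41. J = 25 + 2/5 * 41 = 207/5.

207/5


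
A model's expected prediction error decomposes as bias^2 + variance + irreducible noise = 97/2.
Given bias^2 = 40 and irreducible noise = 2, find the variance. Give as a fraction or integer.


Total error = bias^2 + variance + irreducible noise. So variance = 97/2 - 40 - 2 = 13/2.

13/2


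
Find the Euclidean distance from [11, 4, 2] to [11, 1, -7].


d = sqrt(sum of squared differences). (11-11)^2=0, (4-1)^2=9, (2--7)^2=81. Sum = 90.

sqrt(90)


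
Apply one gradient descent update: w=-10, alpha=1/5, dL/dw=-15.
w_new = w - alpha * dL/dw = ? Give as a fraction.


w_new = -10 - 1/5 * -15 = -10 - -3 = -7.

-7


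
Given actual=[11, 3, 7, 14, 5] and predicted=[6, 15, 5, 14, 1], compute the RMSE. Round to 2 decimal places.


MSE = 37.8000. RMSE = sqrt(37.8000) = 6.15.

6.15


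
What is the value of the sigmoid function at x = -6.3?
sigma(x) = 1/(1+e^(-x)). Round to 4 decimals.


sigma(-6.3) = 1/(1+e^(6.3)) = 1/(1+544.571910) = 1/545.571910 = 0.0018.

0.0018


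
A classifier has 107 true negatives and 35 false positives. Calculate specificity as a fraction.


Specificity = TN / (TN + FP) = 107 / 142 = 107/142.

107/142


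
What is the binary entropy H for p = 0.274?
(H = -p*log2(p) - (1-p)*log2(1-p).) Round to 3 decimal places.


H = -0.274*log2(0.274) - 0.726*log2(0.726) = 0.847.

0.847


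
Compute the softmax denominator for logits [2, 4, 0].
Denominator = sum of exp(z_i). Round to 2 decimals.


Denom = e^2=7.3891 + e^4=54.5982 + e^0=1.0000. Sum = 62.9873, which rounds to 62.99.

62.99


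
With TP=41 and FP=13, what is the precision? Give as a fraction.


Precision = TP / (TP + FP) = 41 / 54 = 41/54.

41/54


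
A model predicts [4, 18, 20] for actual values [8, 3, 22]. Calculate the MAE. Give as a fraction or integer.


MAE = (1/3) * (|8-4|=4 + |3-18|=15 + |22-20|=2). Sum = 21. MAE = 7.

7


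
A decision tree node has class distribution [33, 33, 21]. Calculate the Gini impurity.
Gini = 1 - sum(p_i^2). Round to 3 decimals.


Total = 87. Proportions: 33/87, 33/87, 21/87. sum(p_i^2) = 0.3460. Gini = 1 - 0.3460 = 0.6540, which rounds to 0.654.

0.654


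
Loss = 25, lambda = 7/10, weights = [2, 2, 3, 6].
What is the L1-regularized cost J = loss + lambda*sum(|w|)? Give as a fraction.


L1 norm = sum(|w|) = 13. J = 25 + 7/10 * 13 = 341/10.

341/10


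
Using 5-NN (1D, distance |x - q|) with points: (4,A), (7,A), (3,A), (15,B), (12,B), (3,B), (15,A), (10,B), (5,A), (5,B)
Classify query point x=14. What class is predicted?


Distances: |4-14|=10, |7-14|=7, |3-14|=11, |15-14|=1, |12-14|=2, |3-14|=11, |15-14|=1, |10-14|=4, |5-14|=9, |5-14|=9. 5 nearest: (15,A), (15,B), (12,B), (10,B), (7,A). Counts: {'A': 2, 'B': 3}. Majority class: B.

B


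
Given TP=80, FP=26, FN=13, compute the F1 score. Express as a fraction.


Precision = 80/106 = 40/53. Recall = 80/93 = 80/93. F1 = 2*P*R/(P+R) = 160/199.

160/199


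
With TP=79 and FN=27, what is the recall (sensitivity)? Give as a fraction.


Recall = TP / (TP + FN) = 79 / 106 = 79/106.

79/106


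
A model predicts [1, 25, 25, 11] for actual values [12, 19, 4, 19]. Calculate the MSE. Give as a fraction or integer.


MSE = (1/4) * ((12-1)^2=121 + (19-25)^2=36 + (4-25)^2=441 + (19-11)^2=64). Sum = 662. MSE = 331/2.

331/2


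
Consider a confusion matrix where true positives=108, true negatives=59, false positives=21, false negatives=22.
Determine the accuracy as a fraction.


Accuracy = (TP + TN) / (TP + TN + FP + FN) = (108 + 59) / 210 = 167/210.

167/210


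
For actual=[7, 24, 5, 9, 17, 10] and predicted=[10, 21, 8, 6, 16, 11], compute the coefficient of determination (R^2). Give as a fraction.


Mean(y) = 12. SS_res = 38. SS_tot = 256. R^2 = 1 - 38/(256) = 109/128.

109/128


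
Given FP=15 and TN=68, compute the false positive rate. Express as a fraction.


FPR = FP / (FP + TN) = 15 / 83 = 15/83.

15/83


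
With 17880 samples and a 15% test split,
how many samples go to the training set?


Test set = 17880 * 15% = 2682. Training set = 17880 - 2682 = 15198.

15198


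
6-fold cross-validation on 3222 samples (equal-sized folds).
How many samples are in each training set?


Each validation fold has 3222/6 = 537 samples. Training set = 3222 - 537 = 2685.

2685


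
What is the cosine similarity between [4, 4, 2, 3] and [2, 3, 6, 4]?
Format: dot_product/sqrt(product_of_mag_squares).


dot = 44. |a|^2 = 45, |b|^2 = 65. cos = 44/sqrt(2925).

44/sqrt(2925)


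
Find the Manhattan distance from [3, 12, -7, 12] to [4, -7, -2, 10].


d = sum of absolute differences: |3-4|=1 + |12--7|=19 + |-7--2|=5 + |12-10|=2 = 27.

27


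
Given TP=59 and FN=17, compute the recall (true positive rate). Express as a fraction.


Recall = TP / (TP + FN) = 59 / 76 = 59/76.

59/76


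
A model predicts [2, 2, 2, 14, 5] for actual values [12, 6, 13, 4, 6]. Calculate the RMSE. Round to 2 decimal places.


MSE = 67.6000. RMSE = sqrt(67.6000) = 8.22.

8.22


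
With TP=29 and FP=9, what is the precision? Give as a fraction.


Precision = TP / (TP + FP) = 29 / 38 = 29/38.

29/38


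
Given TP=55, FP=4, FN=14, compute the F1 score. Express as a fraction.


Precision = 55/59 = 55/59. Recall = 55/69 = 55/69. F1 = 2*P*R/(P+R) = 55/64.

55/64


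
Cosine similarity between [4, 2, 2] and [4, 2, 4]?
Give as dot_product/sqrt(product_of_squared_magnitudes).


dot = 28. |a|^2 = 24, |b|^2 = 36. cos = 28/sqrt(864).

28/sqrt(864)


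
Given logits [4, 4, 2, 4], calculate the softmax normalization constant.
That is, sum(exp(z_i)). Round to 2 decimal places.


Denom = e^4=54.5982 + e^4=54.5982 + e^2=7.3891 + e^4=54.5982. Sum = 171.1837, which rounds to 171.18.

171.18


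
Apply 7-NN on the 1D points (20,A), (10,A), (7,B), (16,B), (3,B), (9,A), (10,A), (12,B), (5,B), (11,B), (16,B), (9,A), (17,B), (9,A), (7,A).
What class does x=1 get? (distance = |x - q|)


Distances: |20-1|=19, |10-1|=9, |7-1|=6, |16-1|=15, |3-1|=2, |9-1|=8, |10-1|=9, |12-1|=11, |5-1|=4, |11-1|=10, |16-1|=15, |9-1|=8, |17-1|=16, |9-1|=8, |7-1|=6. 7 nearest: (3,B), (5,B), (7,A), (7,B), (9,A), (9,A), (9,A). Counts: {'B': 3, 'A': 4}. Majority class: A.

A


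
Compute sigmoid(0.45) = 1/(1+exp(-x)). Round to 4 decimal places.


sigma(0.45) = 1/(1+e^(-0.45)) = 1/(1+0.637628) = 1/1.637628 = 0.6106.

0.6106


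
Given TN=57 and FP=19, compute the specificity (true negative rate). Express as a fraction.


Specificity = TN / (TN + FP) = 57 / 76 = 3/4.

3/4


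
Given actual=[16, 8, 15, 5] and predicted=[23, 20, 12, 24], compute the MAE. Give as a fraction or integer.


MAE = (1/4) * (|16-23|=7 + |8-20|=12 + |15-12|=3 + |5-24|=19). Sum = 41. MAE = 41/4.

41/4


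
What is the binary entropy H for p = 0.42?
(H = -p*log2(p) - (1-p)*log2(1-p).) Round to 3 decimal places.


H = -0.42*log2(0.42) - 0.58*log2(0.58) = 0.981.

0.981


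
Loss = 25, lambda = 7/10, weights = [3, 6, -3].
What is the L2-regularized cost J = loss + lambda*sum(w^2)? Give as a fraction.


L2 sq norm = sum(w^2) = 54. J = 25 + 7/10 * 54 = 314/5.

314/5


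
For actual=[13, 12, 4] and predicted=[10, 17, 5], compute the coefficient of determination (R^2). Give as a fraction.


Mean(y) = 29/3. SS_res = 35. SS_tot = 146/3. R^2 = 1 - 35/(146/3) = 41/146.

41/146


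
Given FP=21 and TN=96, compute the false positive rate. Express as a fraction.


FPR = FP / (FP + TN) = 21 / 117 = 7/39.

7/39


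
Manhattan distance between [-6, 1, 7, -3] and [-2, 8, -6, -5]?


d = sum of absolute differences: |-6--2|=4 + |1-8|=7 + |7--6|=13 + |-3--5|=2 = 26.

26


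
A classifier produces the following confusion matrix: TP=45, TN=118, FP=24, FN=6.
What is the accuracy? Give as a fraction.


Accuracy = (TP + TN) / (TP + TN + FP + FN) = (45 + 118) / 193 = 163/193.

163/193


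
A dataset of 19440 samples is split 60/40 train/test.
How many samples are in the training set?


Test set = 19440 * 40% = 7776. Training set = 19440 - 7776 = 11664.

11664


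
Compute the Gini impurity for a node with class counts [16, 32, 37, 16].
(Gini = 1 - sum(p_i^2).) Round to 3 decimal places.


Total = 101. Proportions: 16/101, 32/101, 37/101, 16/101. sum(p_i^2) = 0.2848. Gini = 1 - 0.2848 = 0.7152, which rounds to 0.715.

0.715


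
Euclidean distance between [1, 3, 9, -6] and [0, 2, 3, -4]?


d = sqrt(sum of squared differences). (1-0)^2=1, (3-2)^2=1, (9-3)^2=36, (-6--4)^2=4. Sum = 42.

sqrt(42)


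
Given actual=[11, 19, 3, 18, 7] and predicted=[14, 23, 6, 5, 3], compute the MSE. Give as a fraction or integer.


MSE = (1/5) * ((11-14)^2=9 + (19-23)^2=16 + (3-6)^2=9 + (18-5)^2=169 + (7-3)^2=16). Sum = 219. MSE = 219/5.

219/5


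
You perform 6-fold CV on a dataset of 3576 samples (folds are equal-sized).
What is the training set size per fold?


Each validation fold has 3576/6 = 596 samples. Training set = 3576 - 596 = 2980.

2980


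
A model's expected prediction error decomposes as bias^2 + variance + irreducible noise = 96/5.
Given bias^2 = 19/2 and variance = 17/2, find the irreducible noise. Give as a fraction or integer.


Total error = bias^2 + variance + irreducible noise. So irreducible noise = 96/5 - 19/2 - 17/2 = 6/5.

6/5


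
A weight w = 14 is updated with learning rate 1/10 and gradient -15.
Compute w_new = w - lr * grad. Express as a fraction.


w_new = 14 - 1/10 * -15 = 14 - -3/2 = 31/2.

31/2


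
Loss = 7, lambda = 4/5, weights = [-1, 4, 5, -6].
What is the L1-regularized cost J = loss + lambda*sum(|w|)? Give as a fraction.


L1 norm = sum(|w|) = 16. J = 7 + 4/5 * 16 = 99/5.

99/5


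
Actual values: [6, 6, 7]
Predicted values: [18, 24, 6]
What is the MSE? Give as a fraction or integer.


MSE = (1/3) * ((6-18)^2=144 + (6-24)^2=324 + (7-6)^2=1). Sum = 469. MSE = 469/3.

469/3


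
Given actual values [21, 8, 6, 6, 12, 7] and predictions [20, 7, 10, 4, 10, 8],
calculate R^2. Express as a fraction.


Mean(y) = 10. SS_res = 27. SS_tot = 170. R^2 = 1 - 27/(170) = 143/170.

143/170


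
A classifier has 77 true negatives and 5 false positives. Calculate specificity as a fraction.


Specificity = TN / (TN + FP) = 77 / 82 = 77/82.

77/82


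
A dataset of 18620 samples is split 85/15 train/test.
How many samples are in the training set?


Test set = 18620 * 15% = 2793. Training set = 18620 - 2793 = 15827.

15827


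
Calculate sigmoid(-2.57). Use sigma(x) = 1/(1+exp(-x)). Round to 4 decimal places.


sigma(-2.57) = 1/(1+e^(2.57)) = 1/(1+13.065824) = 1/14.065824 = 0.0711.

0.0711


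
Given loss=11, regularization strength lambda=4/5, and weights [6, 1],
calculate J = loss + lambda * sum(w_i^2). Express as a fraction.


L2 sq norm = sum(w^2) = 37. J = 11 + 4/5 * 37 = 203/5.

203/5


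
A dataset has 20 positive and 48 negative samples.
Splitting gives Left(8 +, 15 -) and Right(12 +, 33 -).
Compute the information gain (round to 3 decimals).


H(parent) = 0.8740. H(left) = 0.9321, H(right) = 0.8366. Weighted = (23/68)*0.9321 + (45/68)*0.8366 = 0.8689. IG = 0.8740 - 0.8689 = 0.0051, which rounds to 0.005.

0.005


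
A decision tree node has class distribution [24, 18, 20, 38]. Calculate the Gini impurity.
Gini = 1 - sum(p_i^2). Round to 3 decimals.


Total = 100. Proportions: 24/100, 18/100, 20/100, 38/100. sum(p_i^2) = 0.2744. Gini = 1 - 0.2744 = 0.7256, which rounds to 0.726.

0.726


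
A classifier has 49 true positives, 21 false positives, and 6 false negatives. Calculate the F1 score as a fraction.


Precision = 49/70 = 7/10. Recall = 49/55 = 49/55. F1 = 2*P*R/(P+R) = 98/125.

98/125


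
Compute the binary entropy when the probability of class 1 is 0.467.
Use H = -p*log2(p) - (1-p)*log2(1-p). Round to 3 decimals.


H = -0.467*log2(0.467) - 0.533*log2(0.533) = 0.997.

0.997


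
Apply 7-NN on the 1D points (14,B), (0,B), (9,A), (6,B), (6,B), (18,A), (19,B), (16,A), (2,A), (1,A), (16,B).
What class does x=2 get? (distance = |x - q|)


Distances: |14-2|=12, |0-2|=2, |9-2|=7, |6-2|=4, |6-2|=4, |18-2|=16, |19-2|=17, |16-2|=14, |2-2|=0, |1-2|=1, |16-2|=14. 7 nearest: (2,A), (1,A), (0,B), (6,B), (6,B), (9,A), (14,B). Counts: {'A': 3, 'B': 4}. Majority class: B.

B


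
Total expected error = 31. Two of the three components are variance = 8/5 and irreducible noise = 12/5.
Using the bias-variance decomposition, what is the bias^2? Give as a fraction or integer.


Total error = bias^2 + variance + irreducible noise. So bias^2 = 31 - 8/5 - 12/5 = 27.

27


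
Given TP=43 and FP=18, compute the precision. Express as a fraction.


Precision = TP / (TP + FP) = 43 / 61 = 43/61.

43/61


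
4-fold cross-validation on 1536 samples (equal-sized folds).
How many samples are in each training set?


Each validation fold has 1536/4 = 384 samples. Training set = 1536 - 384 = 1152.

1152


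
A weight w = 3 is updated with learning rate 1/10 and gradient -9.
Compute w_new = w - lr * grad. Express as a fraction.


w_new = 3 - 1/10 * -9 = 3 - -9/10 = 39/10.

39/10


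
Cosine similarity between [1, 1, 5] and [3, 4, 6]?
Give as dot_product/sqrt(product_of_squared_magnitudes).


dot = 37. |a|^2 = 27, |b|^2 = 61. cos = 37/sqrt(1647).

37/sqrt(1647)


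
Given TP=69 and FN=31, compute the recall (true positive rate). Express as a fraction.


Recall = TP / (TP + FN) = 69 / 100 = 69/100.

69/100


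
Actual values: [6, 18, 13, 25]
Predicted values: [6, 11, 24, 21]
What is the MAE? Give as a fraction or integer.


MAE = (1/4) * (|6-6|=0 + |18-11|=7 + |13-24|=11 + |25-21|=4). Sum = 22. MAE = 11/2.

11/2


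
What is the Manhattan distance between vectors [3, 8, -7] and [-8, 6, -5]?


d = sum of absolute differences: |3--8|=11 + |8-6|=2 + |-7--5|=2 = 15.

15


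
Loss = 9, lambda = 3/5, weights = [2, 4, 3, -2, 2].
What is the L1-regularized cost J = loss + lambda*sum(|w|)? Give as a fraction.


L1 norm = sum(|w|) = 13. J = 9 + 3/5 * 13 = 84/5.

84/5


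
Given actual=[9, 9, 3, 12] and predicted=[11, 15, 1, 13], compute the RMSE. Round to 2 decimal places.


MSE = 11.2500. RMSE = sqrt(11.2500) = 3.35.

3.35


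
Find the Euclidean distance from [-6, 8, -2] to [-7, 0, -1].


d = sqrt(sum of squared differences). (-6--7)^2=1, (8-0)^2=64, (-2--1)^2=1. Sum = 66.

sqrt(66)


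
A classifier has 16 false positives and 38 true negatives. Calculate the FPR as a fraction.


FPR = FP / (FP + TN) = 16 / 54 = 8/27.

8/27


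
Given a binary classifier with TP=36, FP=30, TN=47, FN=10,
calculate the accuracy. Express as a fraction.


Accuracy = (TP + TN) / (TP + TN + FP + FN) = (36 + 47) / 123 = 83/123.

83/123


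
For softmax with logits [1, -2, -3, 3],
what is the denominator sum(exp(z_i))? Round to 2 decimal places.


Denom = e^1=2.7183 + e^-2=0.1353 + e^-3=0.0498 + e^3=20.0855. Sum = 22.9889, which rounds to 22.99.

22.99


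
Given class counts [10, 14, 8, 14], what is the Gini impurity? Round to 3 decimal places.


Total = 46. Proportions: 10/46, 14/46, 8/46, 14/46. sum(p_i^2) = 0.2628. Gini = 1 - 0.2628 = 0.7372, which rounds to 0.737.

0.737


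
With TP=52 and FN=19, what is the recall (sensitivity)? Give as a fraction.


Recall = TP / (TP + FN) = 52 / 71 = 52/71.

52/71


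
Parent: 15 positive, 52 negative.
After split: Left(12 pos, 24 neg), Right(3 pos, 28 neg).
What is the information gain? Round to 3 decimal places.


H(parent) = 0.7672. H(left) = 0.9183, H(right) = 0.4587. Weighted = (36/67)*0.9183 + (31/67)*0.4587 = 0.7056. IG = 0.7672 - 0.7056 = 0.0616, which rounds to 0.062.

0.062


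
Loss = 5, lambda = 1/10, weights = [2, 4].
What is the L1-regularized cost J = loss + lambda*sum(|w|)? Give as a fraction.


L1 norm = sum(|w|) = 6. J = 5 + 1/10 * 6 = 28/5.

28/5


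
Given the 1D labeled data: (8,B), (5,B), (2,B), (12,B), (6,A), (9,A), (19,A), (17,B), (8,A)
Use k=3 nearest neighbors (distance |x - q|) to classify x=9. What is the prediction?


Distances: |8-9|=1, |5-9|=4, |2-9|=7, |12-9|=3, |6-9|=3, |9-9|=0, |19-9|=10, |17-9|=8, |8-9|=1. 3 nearest: (9,A), (8,A), (8,B). Counts: {'A': 2, 'B': 1}. Majority class: A.

A


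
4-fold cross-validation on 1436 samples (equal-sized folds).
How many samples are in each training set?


Each validation fold has 1436/4 = 359 samples. Training set = 1436 - 359 = 1077.

1077


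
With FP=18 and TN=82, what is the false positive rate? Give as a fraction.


FPR = FP / (FP + TN) = 18 / 100 = 9/50.

9/50


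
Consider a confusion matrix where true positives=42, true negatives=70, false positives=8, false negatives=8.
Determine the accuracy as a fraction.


Accuracy = (TP + TN) / (TP + TN + FP + FN) = (42 + 70) / 128 = 7/8.

7/8


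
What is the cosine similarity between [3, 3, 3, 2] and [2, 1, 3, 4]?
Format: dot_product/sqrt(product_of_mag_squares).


dot = 26. |a|^2 = 31, |b|^2 = 30. cos = 26/sqrt(930).

26/sqrt(930)


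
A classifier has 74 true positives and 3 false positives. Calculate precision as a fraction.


Precision = TP / (TP + FP) = 74 / 77 = 74/77.

74/77


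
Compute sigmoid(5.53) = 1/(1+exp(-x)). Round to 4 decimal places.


sigma(5.53) = 1/(1+e^(-5.53)) = 1/(1+0.003966) = 1/1.003966 = 0.9960.

0.9960


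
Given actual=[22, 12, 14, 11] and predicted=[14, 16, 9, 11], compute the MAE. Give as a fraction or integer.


MAE = (1/4) * (|22-14|=8 + |12-16|=4 + |14-9|=5 + |11-11|=0). Sum = 17. MAE = 17/4.

17/4


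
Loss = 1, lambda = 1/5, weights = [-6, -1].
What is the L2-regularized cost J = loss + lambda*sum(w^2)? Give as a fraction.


L2 sq norm = sum(w^2) = 37. J = 1 + 1/5 * 37 = 42/5.

42/5


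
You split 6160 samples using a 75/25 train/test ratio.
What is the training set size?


Test set = 6160 * 25% = 1540. Training set = 6160 - 1540 = 4620.

4620


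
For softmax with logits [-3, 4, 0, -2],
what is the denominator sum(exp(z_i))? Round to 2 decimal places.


Denom = e^-3=0.0498 + e^4=54.5982 + e^0=1.0000 + e^-2=0.1353. Sum = 55.7833, which rounds to 55.78.

55.78


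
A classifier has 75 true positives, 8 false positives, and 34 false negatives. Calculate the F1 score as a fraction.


Precision = 75/83 = 75/83. Recall = 75/109 = 75/109. F1 = 2*P*R/(P+R) = 25/32.

25/32


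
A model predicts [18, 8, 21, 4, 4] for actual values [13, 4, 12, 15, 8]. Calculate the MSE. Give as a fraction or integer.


MSE = (1/5) * ((13-18)^2=25 + (4-8)^2=16 + (12-21)^2=81 + (15-4)^2=121 + (8-4)^2=16). Sum = 259. MSE = 259/5.

259/5


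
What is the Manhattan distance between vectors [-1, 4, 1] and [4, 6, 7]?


d = sum of absolute differences: |-1-4|=5 + |4-6|=2 + |1-7|=6 = 13.

13


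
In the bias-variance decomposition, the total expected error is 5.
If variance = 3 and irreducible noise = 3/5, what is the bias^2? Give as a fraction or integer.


Total error = bias^2 + variance + irreducible noise. So bias^2 = 5 - 3 - 3/5 = 7/5.

7/5


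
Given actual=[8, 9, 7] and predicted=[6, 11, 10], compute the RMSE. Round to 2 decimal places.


MSE = 5.6667. RMSE = sqrt(5.6667) = 2.38.

2.38


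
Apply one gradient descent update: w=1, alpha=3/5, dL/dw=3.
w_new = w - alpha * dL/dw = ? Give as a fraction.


w_new = 1 - 3/5 * 3 = 1 - 9/5 = -4/5.

-4/5


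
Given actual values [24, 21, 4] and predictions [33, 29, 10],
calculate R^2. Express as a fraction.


Mean(y) = 49/3. SS_res = 181. SS_tot = 698/3. R^2 = 1 - 181/(698/3) = 155/698.

155/698


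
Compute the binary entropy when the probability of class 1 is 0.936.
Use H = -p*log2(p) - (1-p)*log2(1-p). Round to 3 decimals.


H = -0.936*log2(0.936) - 0.064*log2(0.064) = 0.343.

0.343


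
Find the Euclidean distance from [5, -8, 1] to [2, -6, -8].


d = sqrt(sum of squared differences). (5-2)^2=9, (-8--6)^2=4, (1--8)^2=81. Sum = 94.

sqrt(94)


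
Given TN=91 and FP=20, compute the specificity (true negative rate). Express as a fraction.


Specificity = TN / (TN + FP) = 91 / 111 = 91/111.

91/111


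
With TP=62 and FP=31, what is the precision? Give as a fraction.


Precision = TP / (TP + FP) = 62 / 93 = 2/3.

2/3


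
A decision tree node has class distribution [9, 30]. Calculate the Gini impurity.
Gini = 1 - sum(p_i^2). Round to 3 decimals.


Total = 39. Proportions: 9/39, 30/39. sum(p_i^2) = 0.6450. Gini = 1 - 0.6450 = 0.3550, which rounds to 0.355.

0.355


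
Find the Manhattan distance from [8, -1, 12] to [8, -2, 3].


d = sum of absolute differences: |8-8|=0 + |-1--2|=1 + |12-3|=9 = 10.

10


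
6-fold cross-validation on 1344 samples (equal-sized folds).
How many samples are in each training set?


Each validation fold has 1344/6 = 224 samples. Training set = 1344 - 224 = 1120.

1120


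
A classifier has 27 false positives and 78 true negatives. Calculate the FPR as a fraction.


FPR = FP / (FP + TN) = 27 / 105 = 9/35.

9/35


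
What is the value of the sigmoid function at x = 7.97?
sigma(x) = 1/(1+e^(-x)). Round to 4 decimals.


sigma(7.97) = 1/(1+e^(-7.97)) = 1/(1+0.000346) = 1/1.000346 = 0.9997.

0.9997


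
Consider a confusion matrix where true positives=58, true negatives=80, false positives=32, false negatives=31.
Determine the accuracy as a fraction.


Accuracy = (TP + TN) / (TP + TN + FP + FN) = (58 + 80) / 201 = 46/67.

46/67


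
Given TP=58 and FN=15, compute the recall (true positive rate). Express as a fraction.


Recall = TP / (TP + FN) = 58 / 73 = 58/73.

58/73


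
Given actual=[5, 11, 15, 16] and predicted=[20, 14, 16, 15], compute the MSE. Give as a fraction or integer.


MSE = (1/4) * ((5-20)^2=225 + (11-14)^2=9 + (15-16)^2=1 + (16-15)^2=1). Sum = 236. MSE = 59.

59


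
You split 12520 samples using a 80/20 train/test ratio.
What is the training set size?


Test set = 12520 * 20% = 2504. Training set = 12520 - 2504 = 10016.

10016


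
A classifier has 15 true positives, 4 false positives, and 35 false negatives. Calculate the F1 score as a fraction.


Precision = 15/19 = 15/19. Recall = 15/50 = 3/10. F1 = 2*P*R/(P+R) = 10/23.

10/23


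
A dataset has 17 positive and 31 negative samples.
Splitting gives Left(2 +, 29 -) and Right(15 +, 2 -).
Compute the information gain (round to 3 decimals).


H(parent) = 0.9377. H(left) = 0.3451, H(right) = 0.5226. Weighted = (31/48)*0.3451 + (17/48)*0.5226 = 0.4080. IG = 0.9377 - 0.4080 = 0.5297, which rounds to 0.530.

0.530


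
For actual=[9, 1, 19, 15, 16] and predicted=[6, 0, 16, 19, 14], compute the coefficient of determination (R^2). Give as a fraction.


Mean(y) = 12. SS_res = 39. SS_tot = 204. R^2 = 1 - 39/(204) = 55/68.

55/68


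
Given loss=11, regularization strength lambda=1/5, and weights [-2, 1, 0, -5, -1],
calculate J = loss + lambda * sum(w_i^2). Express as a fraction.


L2 sq norm = sum(w^2) = 31. J = 11 + 1/5 * 31 = 86/5.

86/5


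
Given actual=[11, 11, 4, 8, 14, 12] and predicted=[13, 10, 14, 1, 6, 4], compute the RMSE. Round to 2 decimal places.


MSE = 47.0000. RMSE = sqrt(47.0000) = 6.86.

6.86


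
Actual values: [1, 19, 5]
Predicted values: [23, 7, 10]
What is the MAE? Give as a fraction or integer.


MAE = (1/3) * (|1-23|=22 + |19-7|=12 + |5-10|=5). Sum = 39. MAE = 13.

13


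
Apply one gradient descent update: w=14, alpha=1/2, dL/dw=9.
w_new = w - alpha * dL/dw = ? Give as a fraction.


w_new = 14 - 1/2 * 9 = 14 - 9/2 = 19/2.

19/2


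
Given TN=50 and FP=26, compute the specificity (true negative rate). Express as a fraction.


Specificity = TN / (TN + FP) = 50 / 76 = 25/38.

25/38


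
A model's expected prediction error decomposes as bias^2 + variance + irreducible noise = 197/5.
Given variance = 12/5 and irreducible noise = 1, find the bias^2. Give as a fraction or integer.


Total error = bias^2 + variance + irreducible noise. So bias^2 = 197/5 - 12/5 - 1 = 36.

36


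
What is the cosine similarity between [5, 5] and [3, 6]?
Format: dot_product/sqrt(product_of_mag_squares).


dot = 45. |a|^2 = 50, |b|^2 = 45. cos = 45/sqrt(2250).

45/sqrt(2250)


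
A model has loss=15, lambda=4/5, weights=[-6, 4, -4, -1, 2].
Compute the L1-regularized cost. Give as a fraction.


L1 norm = sum(|w|) = 17. J = 15 + 4/5 * 17 = 143/5.

143/5


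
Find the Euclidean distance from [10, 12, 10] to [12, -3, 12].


d = sqrt(sum of squared differences). (10-12)^2=4, (12--3)^2=225, (10-12)^2=4. Sum = 233.

sqrt(233)


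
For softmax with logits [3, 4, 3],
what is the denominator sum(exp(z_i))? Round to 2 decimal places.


Denom = e^3=20.0855 + e^4=54.5982 + e^3=20.0855. Sum = 94.7692, which rounds to 94.77.

94.77


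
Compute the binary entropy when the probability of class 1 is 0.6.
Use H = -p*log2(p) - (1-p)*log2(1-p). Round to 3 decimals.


H = -0.6*log2(0.6) - 0.4*log2(0.4) = 0.971.

0.971


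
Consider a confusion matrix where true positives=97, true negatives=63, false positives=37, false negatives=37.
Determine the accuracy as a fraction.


Accuracy = (TP + TN) / (TP + TN + FP + FN) = (97 + 63) / 234 = 80/117.

80/117


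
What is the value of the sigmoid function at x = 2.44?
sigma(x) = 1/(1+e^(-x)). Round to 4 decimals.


sigma(2.44) = 1/(1+e^(-2.44)) = 1/(1+0.087161) = 1/1.087161 = 0.9198.

0.9198


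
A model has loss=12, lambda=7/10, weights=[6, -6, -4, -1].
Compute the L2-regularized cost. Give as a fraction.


L2 sq norm = sum(w^2) = 89. J = 12 + 7/10 * 89 = 743/10.

743/10


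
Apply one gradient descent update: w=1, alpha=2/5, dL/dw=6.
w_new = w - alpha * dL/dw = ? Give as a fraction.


w_new = 1 - 2/5 * 6 = 1 - 12/5 = -7/5.

-7/5


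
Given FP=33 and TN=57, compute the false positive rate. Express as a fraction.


FPR = FP / (FP + TN) = 33 / 90 = 11/30.

11/30


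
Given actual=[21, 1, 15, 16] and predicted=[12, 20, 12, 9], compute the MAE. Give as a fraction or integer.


MAE = (1/4) * (|21-12|=9 + |1-20|=19 + |15-12|=3 + |16-9|=7). Sum = 38. MAE = 19/2.

19/2


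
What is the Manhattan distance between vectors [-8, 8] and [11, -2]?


d = sum of absolute differences: |-8-11|=19 + |8--2|=10 = 29.

29


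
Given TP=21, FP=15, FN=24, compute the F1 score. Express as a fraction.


Precision = 21/36 = 7/12. Recall = 21/45 = 7/15. F1 = 2*P*R/(P+R) = 14/27.

14/27


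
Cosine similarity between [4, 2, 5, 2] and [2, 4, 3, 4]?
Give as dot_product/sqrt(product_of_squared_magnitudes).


dot = 39. |a|^2 = 49, |b|^2 = 45. cos = 39/sqrt(2205).

39/sqrt(2205)


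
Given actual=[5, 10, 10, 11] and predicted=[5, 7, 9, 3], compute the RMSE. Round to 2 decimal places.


MSE = 18.5000. RMSE = sqrt(18.5000) = 4.30.

4.30


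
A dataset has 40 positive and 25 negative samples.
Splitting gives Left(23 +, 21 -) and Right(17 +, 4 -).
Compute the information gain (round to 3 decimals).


H(parent) = 0.9612. H(left) = 0.9985, H(right) = 0.7025. Weighted = (44/65)*0.9985 + (21/65)*0.7025 = 0.9029. IG = 0.9612 - 0.9029 = 0.0583, which rounds to 0.058.

0.058


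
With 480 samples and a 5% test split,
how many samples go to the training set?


Test set = 480 * 5% = 24. Training set = 480 - 24 = 456.

456


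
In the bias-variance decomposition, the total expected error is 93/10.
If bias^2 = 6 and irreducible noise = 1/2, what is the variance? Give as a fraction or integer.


Total error = bias^2 + variance + irreducible noise. So variance = 93/10 - 6 - 1/2 = 14/5.

14/5


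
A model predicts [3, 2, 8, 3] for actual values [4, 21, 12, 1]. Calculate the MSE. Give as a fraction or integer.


MSE = (1/4) * ((4-3)^2=1 + (21-2)^2=361 + (12-8)^2=16 + (1-3)^2=4). Sum = 382. MSE = 191/2.

191/2


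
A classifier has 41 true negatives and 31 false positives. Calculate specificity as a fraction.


Specificity = TN / (TN + FP) = 41 / 72 = 41/72.

41/72


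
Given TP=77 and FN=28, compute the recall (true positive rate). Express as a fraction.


Recall = TP / (TP + FN) = 77 / 105 = 11/15.

11/15


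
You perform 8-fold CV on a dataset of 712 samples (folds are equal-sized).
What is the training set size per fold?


Each validation fold has 712/8 = 89 samples. Training set = 712 - 89 = 623.

623


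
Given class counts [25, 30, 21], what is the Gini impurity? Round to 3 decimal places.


Total = 76. Proportions: 25/76, 30/76, 21/76. sum(p_i^2) = 0.3404. Gini = 1 - 0.3404 = 0.6596, which rounds to 0.660.

0.660


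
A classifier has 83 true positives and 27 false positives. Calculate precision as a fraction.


Precision = TP / (TP + FP) = 83 / 110 = 83/110.

83/110


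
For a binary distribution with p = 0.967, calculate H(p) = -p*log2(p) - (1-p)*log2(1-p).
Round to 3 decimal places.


H = -0.967*log2(0.967) - 0.033*log2(0.033) = 0.209.

0.209


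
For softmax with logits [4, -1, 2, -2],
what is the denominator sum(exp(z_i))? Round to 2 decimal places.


Denom = e^4=54.5982 + e^-1=0.3679 + e^2=7.3891 + e^-2=0.1353. Sum = 62.4905, which rounds to 62.49.

62.49


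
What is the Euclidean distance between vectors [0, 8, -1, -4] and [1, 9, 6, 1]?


d = sqrt(sum of squared differences). (0-1)^2=1, (8-9)^2=1, (-1-6)^2=49, (-4-1)^2=25. Sum = 76.

sqrt(76)


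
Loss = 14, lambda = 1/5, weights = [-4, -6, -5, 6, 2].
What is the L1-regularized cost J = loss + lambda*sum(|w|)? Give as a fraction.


L1 norm = sum(|w|) = 23. J = 14 + 1/5 * 23 = 93/5.

93/5


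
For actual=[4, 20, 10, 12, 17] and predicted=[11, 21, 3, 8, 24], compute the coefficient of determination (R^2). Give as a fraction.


Mean(y) = 63/5. SS_res = 164. SS_tot = 776/5. R^2 = 1 - 164/(776/5) = -11/194.

-11/194


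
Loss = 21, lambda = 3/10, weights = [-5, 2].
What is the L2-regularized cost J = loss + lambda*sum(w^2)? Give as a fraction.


L2 sq norm = sum(w^2) = 29. J = 21 + 3/10 * 29 = 297/10.

297/10


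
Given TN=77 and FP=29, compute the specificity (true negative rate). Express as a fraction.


Specificity = TN / (TN + FP) = 77 / 106 = 77/106.

77/106


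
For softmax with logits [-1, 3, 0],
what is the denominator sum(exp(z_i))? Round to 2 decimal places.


Denom = e^-1=0.3679 + e^3=20.0855 + e^0=1.0000. Sum = 21.4534, which rounds to 21.45.

21.45


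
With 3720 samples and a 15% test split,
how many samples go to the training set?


Test set = 3720 * 15% = 558. Training set = 3720 - 558 = 3162.

3162


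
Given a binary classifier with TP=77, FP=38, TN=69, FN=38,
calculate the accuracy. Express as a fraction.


Accuracy = (TP + TN) / (TP + TN + FP + FN) = (77 + 69) / 222 = 73/111.

73/111


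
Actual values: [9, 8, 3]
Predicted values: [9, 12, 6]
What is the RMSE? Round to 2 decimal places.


MSE = 8.3333. RMSE = sqrt(8.3333) = 2.89.

2.89


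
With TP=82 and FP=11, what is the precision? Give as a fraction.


Precision = TP / (TP + FP) = 82 / 93 = 82/93.

82/93


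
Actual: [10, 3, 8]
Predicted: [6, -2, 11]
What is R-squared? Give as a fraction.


Mean(y) = 7. SS_res = 50. SS_tot = 26. R^2 = 1 - 50/(26) = -12/13.

-12/13


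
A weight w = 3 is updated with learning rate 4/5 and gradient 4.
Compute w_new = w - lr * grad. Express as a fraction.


w_new = 3 - 4/5 * 4 = 3 - 16/5 = -1/5.

-1/5


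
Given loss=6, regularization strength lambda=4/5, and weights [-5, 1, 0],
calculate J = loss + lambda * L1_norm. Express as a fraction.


L1 norm = sum(|w|) = 6. J = 6 + 4/5 * 6 = 54/5.

54/5


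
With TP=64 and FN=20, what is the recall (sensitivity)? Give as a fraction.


Recall = TP / (TP + FN) = 64 / 84 = 16/21.

16/21


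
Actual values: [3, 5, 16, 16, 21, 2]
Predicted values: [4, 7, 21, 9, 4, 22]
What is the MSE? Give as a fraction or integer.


MSE = (1/6) * ((3-4)^2=1 + (5-7)^2=4 + (16-21)^2=25 + (16-9)^2=49 + (21-4)^2=289 + (2-22)^2=400). Sum = 768. MSE = 128.

128


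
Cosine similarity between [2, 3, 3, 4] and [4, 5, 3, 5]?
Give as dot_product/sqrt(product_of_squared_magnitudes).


dot = 52. |a|^2 = 38, |b|^2 = 75. cos = 52/sqrt(2850).

52/sqrt(2850)


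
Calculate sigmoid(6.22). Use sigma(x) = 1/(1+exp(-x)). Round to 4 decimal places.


sigma(6.22) = 1/(1+e^(-6.22)) = 1/(1+0.001989) = 1/1.001989 = 0.9980.

0.9980


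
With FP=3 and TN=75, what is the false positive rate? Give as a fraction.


FPR = FP / (FP + TN) = 3 / 78 = 1/26.

1/26


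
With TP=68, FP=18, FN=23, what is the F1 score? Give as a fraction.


Precision = 68/86 = 34/43. Recall = 68/91 = 68/91. F1 = 2*P*R/(P+R) = 136/177.

136/177


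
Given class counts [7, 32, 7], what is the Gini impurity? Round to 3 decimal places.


Total = 46. Proportions: 7/46, 32/46, 7/46. sum(p_i^2) = 0.5302. Gini = 1 - 0.5302 = 0.4698, which rounds to 0.470.

0.470


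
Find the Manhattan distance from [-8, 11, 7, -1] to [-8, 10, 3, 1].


d = sum of absolute differences: |-8--8|=0 + |11-10|=1 + |7-3|=4 + |-1-1|=2 = 7.

7


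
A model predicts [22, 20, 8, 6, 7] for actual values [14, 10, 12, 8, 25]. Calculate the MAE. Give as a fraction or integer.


MAE = (1/5) * (|14-22|=8 + |10-20|=10 + |12-8|=4 + |8-6|=2 + |25-7|=18). Sum = 42. MAE = 42/5.

42/5


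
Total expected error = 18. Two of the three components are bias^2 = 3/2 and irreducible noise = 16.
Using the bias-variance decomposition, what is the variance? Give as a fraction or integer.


Total error = bias^2 + variance + irreducible noise. So variance = 18 - 3/2 - 16 = 1/2.

1/2


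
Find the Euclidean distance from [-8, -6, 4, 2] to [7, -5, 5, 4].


d = sqrt(sum of squared differences). (-8-7)^2=225, (-6--5)^2=1, (4-5)^2=1, (2-4)^2=4. Sum = 231.

sqrt(231)


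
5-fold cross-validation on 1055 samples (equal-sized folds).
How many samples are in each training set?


Each validation fold has 1055/5 = 211 samples. Training set = 1055 - 211 = 844.

844


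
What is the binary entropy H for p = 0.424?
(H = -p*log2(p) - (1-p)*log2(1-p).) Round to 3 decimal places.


H = -0.424*log2(0.424) - 0.576*log2(0.576) = 0.983.

0.983


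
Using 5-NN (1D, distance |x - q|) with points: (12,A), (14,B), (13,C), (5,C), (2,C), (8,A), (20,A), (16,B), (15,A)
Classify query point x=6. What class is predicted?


Distances: |12-6|=6, |14-6|=8, |13-6|=7, |5-6|=1, |2-6|=4, |8-6|=2, |20-6|=14, |16-6|=10, |15-6|=9. 5 nearest: (5,C), (8,A), (2,C), (12,A), (13,C). Counts: {'C': 3, 'A': 2}. Majority class: C.

C


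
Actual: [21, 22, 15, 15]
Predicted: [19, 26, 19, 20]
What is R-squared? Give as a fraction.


Mean(y) = 73/4. SS_res = 61. SS_tot = 171/4. R^2 = 1 - 61/(171/4) = -73/171.

-73/171


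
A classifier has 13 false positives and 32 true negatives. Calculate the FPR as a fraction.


FPR = FP / (FP + TN) = 13 / 45 = 13/45.

13/45


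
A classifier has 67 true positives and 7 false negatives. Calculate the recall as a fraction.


Recall = TP / (TP + FN) = 67 / 74 = 67/74.

67/74


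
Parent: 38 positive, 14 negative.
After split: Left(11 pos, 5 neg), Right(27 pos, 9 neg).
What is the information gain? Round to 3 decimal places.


H(parent) = 0.8404. H(left) = 0.8960, H(right) = 0.8113. Weighted = (16/52)*0.8960 + (36/52)*0.8113 = 0.8374. IG = 0.8404 - 0.8374 = 0.0030, which rounds to 0.003.

0.003


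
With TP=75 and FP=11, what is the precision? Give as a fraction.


Precision = TP / (TP + FP) = 75 / 86 = 75/86.

75/86


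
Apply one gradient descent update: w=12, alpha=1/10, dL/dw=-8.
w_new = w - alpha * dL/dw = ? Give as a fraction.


w_new = 12 - 1/10 * -8 = 12 - -4/5 = 64/5.

64/5


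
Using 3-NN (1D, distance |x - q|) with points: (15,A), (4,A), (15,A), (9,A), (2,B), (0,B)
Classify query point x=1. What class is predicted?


Distances: |15-1|=14, |4-1|=3, |15-1|=14, |9-1|=8, |2-1|=1, |0-1|=1. 3 nearest: (2,B), (0,B), (4,A). Counts: {'B': 2, 'A': 1}. Majority class: B.

B


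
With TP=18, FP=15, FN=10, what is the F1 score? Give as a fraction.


Precision = 18/33 = 6/11. Recall = 18/28 = 9/14. F1 = 2*P*R/(P+R) = 36/61.

36/61


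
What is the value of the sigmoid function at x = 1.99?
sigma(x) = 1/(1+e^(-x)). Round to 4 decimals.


sigma(1.99) = 1/(1+e^(-1.99)) = 1/(1+0.136695) = 1/1.136695 = 0.8797.

0.8797


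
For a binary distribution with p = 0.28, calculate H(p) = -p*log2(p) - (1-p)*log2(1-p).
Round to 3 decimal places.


H = -0.28*log2(0.28) - 0.72*log2(0.72) = 0.855.

0.855
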